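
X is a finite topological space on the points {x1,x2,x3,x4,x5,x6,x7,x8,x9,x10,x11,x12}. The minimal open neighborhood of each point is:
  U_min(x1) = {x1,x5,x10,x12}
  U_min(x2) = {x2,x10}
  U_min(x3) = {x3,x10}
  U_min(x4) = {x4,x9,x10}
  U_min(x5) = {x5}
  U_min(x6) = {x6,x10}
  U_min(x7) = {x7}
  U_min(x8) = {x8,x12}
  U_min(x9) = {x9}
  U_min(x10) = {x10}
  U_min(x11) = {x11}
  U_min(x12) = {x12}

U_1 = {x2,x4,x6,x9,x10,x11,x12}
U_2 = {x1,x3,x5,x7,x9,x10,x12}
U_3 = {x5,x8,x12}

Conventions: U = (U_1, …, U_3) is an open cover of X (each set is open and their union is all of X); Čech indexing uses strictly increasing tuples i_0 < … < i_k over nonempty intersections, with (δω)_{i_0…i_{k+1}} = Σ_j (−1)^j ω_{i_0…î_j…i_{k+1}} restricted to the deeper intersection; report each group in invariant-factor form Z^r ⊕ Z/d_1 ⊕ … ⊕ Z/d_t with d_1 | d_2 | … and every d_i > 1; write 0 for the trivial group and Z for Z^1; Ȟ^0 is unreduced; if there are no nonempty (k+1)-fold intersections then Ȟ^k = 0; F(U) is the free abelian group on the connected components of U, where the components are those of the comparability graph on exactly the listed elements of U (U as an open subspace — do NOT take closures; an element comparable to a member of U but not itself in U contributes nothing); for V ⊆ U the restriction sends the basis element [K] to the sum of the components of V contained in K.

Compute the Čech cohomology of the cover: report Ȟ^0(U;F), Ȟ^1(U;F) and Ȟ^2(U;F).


Ȟ^0(U;F) ≅ Z^3, Ȟ^1(U;F) ≅ 0 and Ȟ^2(U;F) ≅ 0

intersection data:
  U12={x9,x10,x12} U13={x12} U23={x5,x12}
  U123={x12}
components per intersection:
  U1: {x2,x4,x6,x9,x10} {x11} {x12}
  U2: {x1,x3,x5,x10,x12} {x7} {x9}
  U3: {x5} {x8,x12}
  U12: {x9} {x10} {x12}
  U13: {x12}
  U23: {x5} {x12}
  U123: {x12}
C dims 8,6,1; δ0: rk 5, SNF 1^5; δ1: rk 1, SNF 1^1
Ȟ^0 = (8 − 5) − 0 = 3, so Ȟ^0 ≅ Z^3
Ȟ^1 = (6 − 1) − 5 = 0, so Ȟ^1 ≅ 0
Ȟ^2 = (1 − 0) − 1 = 0, so Ȟ^2 ≅ 0


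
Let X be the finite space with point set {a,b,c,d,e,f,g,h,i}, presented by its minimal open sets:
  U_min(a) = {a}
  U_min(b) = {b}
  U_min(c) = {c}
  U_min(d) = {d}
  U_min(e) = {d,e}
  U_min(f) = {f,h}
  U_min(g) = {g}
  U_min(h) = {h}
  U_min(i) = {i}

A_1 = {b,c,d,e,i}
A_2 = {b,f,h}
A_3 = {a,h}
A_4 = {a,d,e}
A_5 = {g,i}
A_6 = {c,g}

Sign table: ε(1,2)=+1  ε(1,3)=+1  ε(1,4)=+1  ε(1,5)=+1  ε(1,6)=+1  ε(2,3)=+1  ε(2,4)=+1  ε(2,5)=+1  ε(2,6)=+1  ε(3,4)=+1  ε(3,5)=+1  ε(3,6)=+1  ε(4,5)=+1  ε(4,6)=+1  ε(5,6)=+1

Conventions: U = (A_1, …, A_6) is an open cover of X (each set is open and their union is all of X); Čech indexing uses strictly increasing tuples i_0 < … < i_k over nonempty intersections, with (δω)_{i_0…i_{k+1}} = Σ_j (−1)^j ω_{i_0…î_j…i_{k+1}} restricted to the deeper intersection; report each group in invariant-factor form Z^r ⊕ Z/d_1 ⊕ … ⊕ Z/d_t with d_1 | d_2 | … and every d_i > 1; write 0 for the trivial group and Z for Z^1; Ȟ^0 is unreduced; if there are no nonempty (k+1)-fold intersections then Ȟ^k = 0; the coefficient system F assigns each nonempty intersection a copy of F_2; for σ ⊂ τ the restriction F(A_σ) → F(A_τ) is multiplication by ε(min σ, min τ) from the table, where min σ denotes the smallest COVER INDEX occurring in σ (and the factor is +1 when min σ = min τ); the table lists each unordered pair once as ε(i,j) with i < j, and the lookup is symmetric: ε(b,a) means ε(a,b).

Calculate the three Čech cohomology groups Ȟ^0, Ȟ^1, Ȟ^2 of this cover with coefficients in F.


intersection data:
  A12={b} A14={d,e} A15={i} A16={c} A23={h} A34={a} A56={g}
C dims 6,7; δ0: rk_F2 5
Ȟ^0 = (6 − 5) − 0 = 1, so Ȟ^0 ≅ Z/2
Ȟ^1 = (7 − 0) − 5 = 2, so Ȟ^1 ≅ Z/2 ⊕ Z/2
Ȟ^2 = (0 − 0) − 0 = 0, so Ȟ^2 ≅ 0

Ȟ^0 ≅ Z/2, Ȟ^1 ≅ Z/2 ⊕ Z/2 and Ȟ^2 ≅ 0


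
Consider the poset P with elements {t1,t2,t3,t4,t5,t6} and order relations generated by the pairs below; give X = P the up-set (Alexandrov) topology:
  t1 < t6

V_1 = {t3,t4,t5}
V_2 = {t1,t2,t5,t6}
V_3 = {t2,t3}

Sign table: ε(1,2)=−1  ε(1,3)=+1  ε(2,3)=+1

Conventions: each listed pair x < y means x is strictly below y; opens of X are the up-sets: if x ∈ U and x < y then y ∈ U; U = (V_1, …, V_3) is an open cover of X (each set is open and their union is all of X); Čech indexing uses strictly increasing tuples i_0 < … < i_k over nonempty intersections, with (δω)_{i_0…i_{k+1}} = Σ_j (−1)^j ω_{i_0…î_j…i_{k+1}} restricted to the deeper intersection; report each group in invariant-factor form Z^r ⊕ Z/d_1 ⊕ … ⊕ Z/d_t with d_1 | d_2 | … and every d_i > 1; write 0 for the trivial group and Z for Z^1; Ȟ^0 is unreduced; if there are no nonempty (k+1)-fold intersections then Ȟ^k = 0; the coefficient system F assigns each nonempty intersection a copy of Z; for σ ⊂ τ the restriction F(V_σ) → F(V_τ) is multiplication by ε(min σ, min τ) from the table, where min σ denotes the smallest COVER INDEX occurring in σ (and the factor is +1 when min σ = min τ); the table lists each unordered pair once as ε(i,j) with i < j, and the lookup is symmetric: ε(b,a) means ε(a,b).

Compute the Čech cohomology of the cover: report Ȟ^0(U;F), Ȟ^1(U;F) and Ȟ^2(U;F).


Ȟ^0(U;F) ≅ 0; Ȟ^1(U;F) ≅ Z/2; Ȟ^2(U;F) ≅ 0

nonempty intersections:
  V12={t5} V13={t3} V23={t2}
C dims 3,3; δ0: rk 3, SNF 1^2·2
Ȟ^0: (3−3)−0=0 ⇒ 0
Ȟ^1: (3−0)−3=0 plus torsion [2] ⇒ Z/2
Ȟ^2: (0−0)−0=0 ⇒ 0


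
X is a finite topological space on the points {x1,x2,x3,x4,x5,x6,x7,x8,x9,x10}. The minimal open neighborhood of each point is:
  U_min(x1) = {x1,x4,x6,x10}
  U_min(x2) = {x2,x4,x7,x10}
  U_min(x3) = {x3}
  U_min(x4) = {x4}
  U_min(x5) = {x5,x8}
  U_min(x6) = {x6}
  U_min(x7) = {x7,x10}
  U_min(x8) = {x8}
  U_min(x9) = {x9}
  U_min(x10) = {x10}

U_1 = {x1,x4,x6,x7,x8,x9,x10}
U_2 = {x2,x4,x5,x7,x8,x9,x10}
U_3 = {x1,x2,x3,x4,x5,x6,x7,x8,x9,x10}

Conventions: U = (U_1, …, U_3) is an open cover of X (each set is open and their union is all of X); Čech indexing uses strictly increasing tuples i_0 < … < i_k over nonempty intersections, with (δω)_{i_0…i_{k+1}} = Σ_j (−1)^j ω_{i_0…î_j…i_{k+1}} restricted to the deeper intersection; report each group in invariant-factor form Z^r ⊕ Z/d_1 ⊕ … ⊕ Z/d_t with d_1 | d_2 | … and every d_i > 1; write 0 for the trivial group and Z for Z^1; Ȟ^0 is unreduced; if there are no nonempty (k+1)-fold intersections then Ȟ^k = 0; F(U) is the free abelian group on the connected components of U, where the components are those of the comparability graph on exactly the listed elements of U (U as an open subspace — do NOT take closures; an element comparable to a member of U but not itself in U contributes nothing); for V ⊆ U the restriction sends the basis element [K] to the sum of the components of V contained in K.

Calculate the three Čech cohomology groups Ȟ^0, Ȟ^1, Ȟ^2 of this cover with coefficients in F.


Ȟ^0 = Z^4; Ȟ^1 = 0; Ȟ^2 = 0

nerve simplices:
  U12={x4,x7,x8,x9,x10} U13={x1,x4,x6,x7,x8,x9,x10} U23={x2,x4,x5,x7,x8,x9,x10}
  U123={x4,x7,x8,x9,x10}
components per intersection:
  U1: {x1,x4,x6,x7,x10} {x8} {x9}
  U2: {x2,x4,x7,x10} {x5,x8} {x9}
  U3: {x1,x2,x4,x6,x7,x10} {x3} {x5,x8} {x9}
  U12: {x4} {x7,x10} {x8} {x9}
  U13: {x1,x4,x6,x7,x10} {x8} {x9}
  U23: {x2,x4,x7,x10} {x5,x8} {x9}
  U123: {x4} {x7,x10} {x8} {x9}
C dims 10,10,4; δ0: rk 6, SNF 1^6; δ1: rk 4, SNF 1^4
degree 0: 10−6−0 = 4 → Ȟ^0 ≅ Z^4
degree 1: 10−4−6 = 0 → Ȟ^1 ≅ 0
degree 2: 4−0−4 = 0 → Ȟ^2 ≅ 0


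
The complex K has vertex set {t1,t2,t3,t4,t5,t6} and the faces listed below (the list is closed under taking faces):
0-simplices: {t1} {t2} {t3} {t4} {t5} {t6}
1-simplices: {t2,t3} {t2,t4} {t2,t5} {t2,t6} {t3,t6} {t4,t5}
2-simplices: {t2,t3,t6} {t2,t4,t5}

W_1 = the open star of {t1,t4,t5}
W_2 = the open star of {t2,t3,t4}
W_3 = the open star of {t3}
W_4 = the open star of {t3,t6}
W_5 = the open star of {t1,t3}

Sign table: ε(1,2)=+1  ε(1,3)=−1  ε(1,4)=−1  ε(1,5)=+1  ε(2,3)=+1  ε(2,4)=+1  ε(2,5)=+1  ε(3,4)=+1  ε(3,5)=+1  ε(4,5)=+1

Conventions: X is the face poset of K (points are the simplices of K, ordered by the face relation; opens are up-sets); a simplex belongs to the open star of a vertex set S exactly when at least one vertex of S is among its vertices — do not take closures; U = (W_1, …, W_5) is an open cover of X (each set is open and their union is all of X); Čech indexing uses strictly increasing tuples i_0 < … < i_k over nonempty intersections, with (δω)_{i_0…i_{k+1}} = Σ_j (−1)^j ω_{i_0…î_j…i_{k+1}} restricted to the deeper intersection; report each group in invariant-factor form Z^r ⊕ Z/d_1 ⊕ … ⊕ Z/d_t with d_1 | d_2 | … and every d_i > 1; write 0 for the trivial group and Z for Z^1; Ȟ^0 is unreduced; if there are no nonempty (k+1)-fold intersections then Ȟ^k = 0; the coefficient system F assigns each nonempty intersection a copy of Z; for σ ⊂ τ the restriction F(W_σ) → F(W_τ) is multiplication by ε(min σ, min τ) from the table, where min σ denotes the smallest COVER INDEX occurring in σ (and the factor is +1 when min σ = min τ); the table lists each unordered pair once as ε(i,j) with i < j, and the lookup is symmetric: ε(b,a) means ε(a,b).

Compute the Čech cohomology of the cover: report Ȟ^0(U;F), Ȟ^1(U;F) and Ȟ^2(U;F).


Ȟ^0(U;F) ≅ Z, Ȟ^1(U;F) ≅ Z and Ȟ^2(U;F) ≅ 0

nonempty intersections:
  W1={{t1},{t4},{t5},{t2,t4},{t2,t5},{t4,t5},{t2,t4,t5}} W2={{t2},{t3},{t4},{t2,t3},{t2,t4},{t2,t5},{t2,t6},{t3,t6},{t4,t5},{t2,t3,t6},{t2,t4,t5}} W3={{t3},{t2,t3},{t3,t6},{t2,t3,t6}} W4={{t3},{t6},{t2,t3},{t2,t6},{t3,t6},{t2,t3,t6}} W5={{t1},{t3},{t2,t3},{t3,t6},{t2,t3,t6}}
  W12={{t4},{t2,t4},{t2,t5},{t4,t5},{t2,t4,t5}} W15={{t1}} W23={{t3},{t2,t3},{t3,t6},{t2,t3,t6}} W24={{t3},{t2,t3},{t2,t6},{t3,t6},{t2,t3,t6}} W25={{t3},{t2,t3},{t3,t6},{t2,t3,t6}} W34={{t3},{t2,t3},{t3,t6},{t2,t3,t6}} W35={{t3},{t2,t3},{t3,t6},{t2,t3,t6}} W45={{t3},{t2,t3},{t3,t6},{t2,t3,t6}}
  W234={{t3},{t2,t3},{t3,t6},{t2,t3,t6}} W235={{t3},{t2,t3},{t3,t6},{t2,t3,t6}} W245={{t3},{t2,t3},{t3,t6},{t2,t3,t6}} W345={{t3},{t2,t3},{t3,t6},{t2,t3,t6}}
  W2345={{t3},{t2,t3},{t3,t6},{t2,t3,t6}}
C dims 5,8,4,1; δ0: rk 4, SNF 1^4; δ1: rk 3, SNF 1^3; δ2: rk 1, SNF 1^1
Ȟ^0: (5−4)−0=1 ⇒ Z
Ȟ^1: (8−3)−4=1 ⇒ Z
Ȟ^2: (4−1)−3=0 ⇒ 0


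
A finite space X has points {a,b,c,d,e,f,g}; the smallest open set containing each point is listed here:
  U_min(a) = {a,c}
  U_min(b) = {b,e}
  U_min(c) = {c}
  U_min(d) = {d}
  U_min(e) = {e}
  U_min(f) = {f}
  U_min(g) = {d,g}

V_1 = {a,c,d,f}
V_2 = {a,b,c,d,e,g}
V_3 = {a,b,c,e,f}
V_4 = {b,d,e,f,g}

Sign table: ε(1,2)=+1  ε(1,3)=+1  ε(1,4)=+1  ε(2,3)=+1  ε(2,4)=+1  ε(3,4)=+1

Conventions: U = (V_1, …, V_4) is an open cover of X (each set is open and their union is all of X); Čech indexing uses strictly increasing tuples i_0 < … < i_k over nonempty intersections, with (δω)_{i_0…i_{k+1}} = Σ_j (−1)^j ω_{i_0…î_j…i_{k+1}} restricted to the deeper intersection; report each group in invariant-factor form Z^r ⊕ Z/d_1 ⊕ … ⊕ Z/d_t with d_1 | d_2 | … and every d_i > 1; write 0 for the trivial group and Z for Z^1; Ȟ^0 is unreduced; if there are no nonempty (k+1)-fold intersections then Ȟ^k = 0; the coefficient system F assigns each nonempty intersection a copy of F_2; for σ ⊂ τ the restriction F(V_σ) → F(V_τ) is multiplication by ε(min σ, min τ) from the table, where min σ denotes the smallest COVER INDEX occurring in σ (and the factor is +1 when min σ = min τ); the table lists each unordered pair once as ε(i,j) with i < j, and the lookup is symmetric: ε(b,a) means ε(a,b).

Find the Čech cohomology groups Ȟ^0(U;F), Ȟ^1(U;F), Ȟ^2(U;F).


intersection data:
  V12={a,c,d} V13={a,c,f} V14={d,f} V23={a,b,c,e} V24={b,d,e,g} V34={b,e,f}
  V123={a,c} V124={d} V134={f} V234={b,e}
C dims 4,6,4; δ0: rk_F2 3; δ1: rk_F2 3
Ȟ^0 = (4 − 3) − 0 = 1, so Ȟ^0 ≅ Z/2
Ȟ^1 = (6 − 3) − 3 = 0, so Ȟ^1 ≅ 0
Ȟ^2 = (4 − 0) − 3 = 1, so Ȟ^2 ≅ Z/2

Ȟ^0(U;F) ≅ Z/2,  Ȟ^1(U;F) ≅ 0,  Ȟ^2(U;F) ≅ Z/2


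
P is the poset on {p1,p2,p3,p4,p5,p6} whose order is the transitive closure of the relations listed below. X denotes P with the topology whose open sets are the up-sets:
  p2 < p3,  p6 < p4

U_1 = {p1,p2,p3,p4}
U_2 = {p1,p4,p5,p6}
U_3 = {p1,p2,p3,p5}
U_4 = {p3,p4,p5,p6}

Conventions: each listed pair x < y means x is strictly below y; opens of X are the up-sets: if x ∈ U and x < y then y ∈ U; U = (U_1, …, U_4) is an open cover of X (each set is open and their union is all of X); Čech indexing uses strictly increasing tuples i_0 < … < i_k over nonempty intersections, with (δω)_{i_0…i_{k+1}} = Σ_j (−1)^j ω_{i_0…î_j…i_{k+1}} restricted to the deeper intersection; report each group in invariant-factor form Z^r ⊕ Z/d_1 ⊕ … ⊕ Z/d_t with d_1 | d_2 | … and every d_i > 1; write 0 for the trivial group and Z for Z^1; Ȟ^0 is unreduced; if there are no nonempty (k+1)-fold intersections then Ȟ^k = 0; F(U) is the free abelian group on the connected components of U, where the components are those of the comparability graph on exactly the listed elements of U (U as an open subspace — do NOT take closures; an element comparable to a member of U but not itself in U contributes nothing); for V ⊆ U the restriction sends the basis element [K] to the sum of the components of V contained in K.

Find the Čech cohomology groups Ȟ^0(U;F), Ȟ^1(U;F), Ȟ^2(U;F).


Ȟ^0 ≅ Z^4, Ȟ^1 ≅ 0, Ȟ^2 ≅ 0

nerve simplices:
  U12={p1,p4} U13={p1,p2,p3} U14={p3,p4} U23={p1,p5} U24={p4,p5,p6} U34={p3,p5}
  U123={p1} U124={p4} U134={p3} U234={p5}
components per intersection:
  U1: {p1} {p2,p3} {p4}
  U2: {p1} {p4,p6} {p5}
  U3: {p1} {p2,p3} {p5}
  U4: {p3} {p4,p6} {p5}
  U12: {p1} {p4}
  U13: {p1} {p2,p3}
  U14: {p3} {p4}
  U23: {p1} {p5}
  U24: {p4,p6} {p5}
  U34: {p3} {p5}
  U123: {p1}
  U124: {p4}
  U134: {p3}
  U234: {p5}
C dims 12,12,4; δ0: rk 8, SNF 1^8; δ1: rk 4, SNF 1^4
degree 0: 12−8−0 = 4 → Ȟ^0 ≅ Z^4
degree 1: 12−4−8 = 0 → Ȟ^1 ≅ 0
degree 2: 4−0−4 = 0 → Ȟ^2 ≅ 0


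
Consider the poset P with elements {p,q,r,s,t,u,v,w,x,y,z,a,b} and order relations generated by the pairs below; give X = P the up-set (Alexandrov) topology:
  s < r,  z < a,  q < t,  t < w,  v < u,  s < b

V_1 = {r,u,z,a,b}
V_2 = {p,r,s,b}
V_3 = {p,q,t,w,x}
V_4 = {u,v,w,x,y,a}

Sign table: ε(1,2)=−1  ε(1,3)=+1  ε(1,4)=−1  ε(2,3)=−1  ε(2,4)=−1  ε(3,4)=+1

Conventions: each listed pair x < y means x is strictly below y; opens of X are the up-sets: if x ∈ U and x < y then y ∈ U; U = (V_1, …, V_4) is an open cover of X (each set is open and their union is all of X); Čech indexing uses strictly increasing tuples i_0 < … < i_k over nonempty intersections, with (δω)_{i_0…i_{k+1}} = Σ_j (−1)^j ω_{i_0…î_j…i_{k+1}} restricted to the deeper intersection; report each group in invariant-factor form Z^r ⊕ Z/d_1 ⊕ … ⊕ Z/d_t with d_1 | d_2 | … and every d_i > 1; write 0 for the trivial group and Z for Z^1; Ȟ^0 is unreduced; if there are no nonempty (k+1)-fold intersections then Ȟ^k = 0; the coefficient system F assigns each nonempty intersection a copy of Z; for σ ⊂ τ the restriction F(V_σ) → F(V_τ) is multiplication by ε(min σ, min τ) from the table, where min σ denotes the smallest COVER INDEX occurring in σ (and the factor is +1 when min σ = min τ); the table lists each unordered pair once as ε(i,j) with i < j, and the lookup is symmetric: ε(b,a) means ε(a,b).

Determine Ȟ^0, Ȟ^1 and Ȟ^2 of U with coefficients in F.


nonempty overlaps:
  V12={r,b} V14={u,a} V23={p} V34={w,x}
C dims 4,4; δ0: rk 4, SNF 1^3·2
degree 0: 4−4−0 = 0 → Ȟ^0 ≅ 0
degree 1: 4−0−4 = 0 plus torsion [2] → Ȟ^1 ≅ Z/2
degree 2: 0−0−0 = 0 → Ȟ^2 ≅ 0

Ȟ^0(U;F) ≅ 0; Ȟ^1(U;F) ≅ Z/2; Ȟ^2(U;F) ≅ 0


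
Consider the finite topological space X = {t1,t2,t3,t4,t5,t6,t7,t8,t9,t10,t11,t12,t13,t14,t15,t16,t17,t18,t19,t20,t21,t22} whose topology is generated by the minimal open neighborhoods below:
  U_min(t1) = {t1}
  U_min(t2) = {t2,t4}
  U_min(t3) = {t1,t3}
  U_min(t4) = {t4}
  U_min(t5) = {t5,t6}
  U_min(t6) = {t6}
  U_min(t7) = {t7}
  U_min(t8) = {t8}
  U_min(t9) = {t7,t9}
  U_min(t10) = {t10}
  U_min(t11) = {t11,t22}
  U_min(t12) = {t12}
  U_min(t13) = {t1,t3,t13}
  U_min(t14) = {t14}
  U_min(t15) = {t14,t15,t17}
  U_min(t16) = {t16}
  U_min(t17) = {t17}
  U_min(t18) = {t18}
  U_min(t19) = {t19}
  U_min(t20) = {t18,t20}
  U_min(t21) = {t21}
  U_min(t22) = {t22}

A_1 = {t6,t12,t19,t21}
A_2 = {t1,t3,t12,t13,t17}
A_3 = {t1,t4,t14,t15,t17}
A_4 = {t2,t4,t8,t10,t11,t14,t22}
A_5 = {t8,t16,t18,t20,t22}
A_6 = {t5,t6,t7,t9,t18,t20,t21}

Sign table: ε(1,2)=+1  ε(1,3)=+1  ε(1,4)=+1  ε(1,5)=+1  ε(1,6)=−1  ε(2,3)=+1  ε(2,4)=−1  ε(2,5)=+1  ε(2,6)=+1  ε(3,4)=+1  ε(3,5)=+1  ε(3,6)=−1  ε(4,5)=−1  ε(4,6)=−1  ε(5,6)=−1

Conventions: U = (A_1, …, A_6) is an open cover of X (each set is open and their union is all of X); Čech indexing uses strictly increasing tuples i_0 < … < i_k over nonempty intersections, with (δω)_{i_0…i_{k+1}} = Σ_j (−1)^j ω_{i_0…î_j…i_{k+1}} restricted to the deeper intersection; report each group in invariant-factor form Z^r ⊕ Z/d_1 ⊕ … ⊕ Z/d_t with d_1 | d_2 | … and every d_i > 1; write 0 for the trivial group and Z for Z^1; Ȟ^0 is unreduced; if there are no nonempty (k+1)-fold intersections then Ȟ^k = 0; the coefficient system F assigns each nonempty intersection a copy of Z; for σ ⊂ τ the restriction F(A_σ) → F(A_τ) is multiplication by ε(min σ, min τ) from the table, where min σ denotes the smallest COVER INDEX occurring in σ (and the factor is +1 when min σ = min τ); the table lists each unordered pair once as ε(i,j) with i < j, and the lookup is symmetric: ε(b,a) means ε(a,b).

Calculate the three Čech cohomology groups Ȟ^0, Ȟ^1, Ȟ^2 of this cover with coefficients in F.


Ȟ^0 = 0, Ȟ^1 = Z/2 and Ȟ^2 = 0

nonempty intersections:
  A12={t12} A16={t6,t21} A23={t1,t17} A34={t4,t14} A45={t8,t22} A56={t18,t20}
C dims 6,6; δ0: rk 6, SNF 1^5·2
Ȟ^0: (6−6)−0=0 ⇒ 0
Ȟ^1: (6−0)−6=0 plus torsion [2] ⇒ Z/2
Ȟ^2: (0−0)−0=0 ⇒ 0


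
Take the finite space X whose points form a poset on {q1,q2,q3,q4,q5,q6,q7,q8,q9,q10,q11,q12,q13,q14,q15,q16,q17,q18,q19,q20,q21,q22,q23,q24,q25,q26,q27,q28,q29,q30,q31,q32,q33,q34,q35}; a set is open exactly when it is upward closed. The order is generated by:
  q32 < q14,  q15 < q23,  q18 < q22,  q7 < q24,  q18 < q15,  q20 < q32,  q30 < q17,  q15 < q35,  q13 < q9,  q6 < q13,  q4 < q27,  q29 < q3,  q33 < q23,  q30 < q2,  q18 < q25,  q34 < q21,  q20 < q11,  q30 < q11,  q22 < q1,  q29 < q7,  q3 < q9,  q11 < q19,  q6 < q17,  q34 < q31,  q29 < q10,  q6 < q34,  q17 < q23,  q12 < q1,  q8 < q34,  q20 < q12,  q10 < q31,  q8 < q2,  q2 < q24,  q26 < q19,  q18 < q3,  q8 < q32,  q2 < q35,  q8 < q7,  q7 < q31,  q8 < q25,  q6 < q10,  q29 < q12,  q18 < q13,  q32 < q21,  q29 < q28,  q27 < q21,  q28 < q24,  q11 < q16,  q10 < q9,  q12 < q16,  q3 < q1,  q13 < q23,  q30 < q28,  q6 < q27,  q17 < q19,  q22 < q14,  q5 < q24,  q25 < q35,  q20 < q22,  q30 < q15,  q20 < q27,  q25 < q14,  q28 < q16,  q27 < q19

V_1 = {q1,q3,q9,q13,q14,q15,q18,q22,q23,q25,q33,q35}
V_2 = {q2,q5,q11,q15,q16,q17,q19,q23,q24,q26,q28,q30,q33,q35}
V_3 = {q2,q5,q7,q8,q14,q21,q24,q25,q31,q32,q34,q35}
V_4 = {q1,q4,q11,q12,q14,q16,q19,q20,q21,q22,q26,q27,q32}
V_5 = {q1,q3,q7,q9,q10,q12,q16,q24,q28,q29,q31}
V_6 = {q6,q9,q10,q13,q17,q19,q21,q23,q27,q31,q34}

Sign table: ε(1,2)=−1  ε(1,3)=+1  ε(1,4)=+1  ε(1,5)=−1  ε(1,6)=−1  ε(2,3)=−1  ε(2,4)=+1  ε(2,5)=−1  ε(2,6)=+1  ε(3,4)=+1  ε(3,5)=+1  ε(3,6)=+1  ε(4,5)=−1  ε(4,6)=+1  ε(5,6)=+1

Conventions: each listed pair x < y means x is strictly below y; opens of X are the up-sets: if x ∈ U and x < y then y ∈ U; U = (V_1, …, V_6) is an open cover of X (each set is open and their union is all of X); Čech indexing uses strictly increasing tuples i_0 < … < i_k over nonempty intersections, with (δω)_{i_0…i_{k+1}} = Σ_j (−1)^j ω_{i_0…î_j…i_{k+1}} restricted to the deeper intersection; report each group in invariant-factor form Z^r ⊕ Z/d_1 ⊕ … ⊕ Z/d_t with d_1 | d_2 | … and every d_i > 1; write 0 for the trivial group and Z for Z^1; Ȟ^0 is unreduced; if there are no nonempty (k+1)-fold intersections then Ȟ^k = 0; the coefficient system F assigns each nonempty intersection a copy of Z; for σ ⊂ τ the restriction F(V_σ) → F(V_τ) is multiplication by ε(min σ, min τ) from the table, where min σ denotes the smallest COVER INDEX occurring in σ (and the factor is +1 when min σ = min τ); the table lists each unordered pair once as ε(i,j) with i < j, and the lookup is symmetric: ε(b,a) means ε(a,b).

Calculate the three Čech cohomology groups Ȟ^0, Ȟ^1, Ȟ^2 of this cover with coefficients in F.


intersection data:
  V12={q15,q23,q33,q35} V13={q14,q25,q35} V14={q1,q14,q22} V15={q1,q3,q9} V16={q9,q13,q23} V23={q2,q5,q24,q35} V24={q11,q16,q19,q26} V25={q16,q24,q28} V26={q17,q19,q23} V34={q14,q21,q32} V35={q7,q24,q31} V36={q21,q31,q34} V45={q1,q12,q16} V46={q19,q21,q27} V56={q9,q10,q31}
  V123={q35} V126={q23} V134={q14} V145={q1} V156={q9} V235={q24} V245={q16} V246={q19} V346={q21} V356={q31}
C dims 6,15,10; δ0: rk 6, SNF 1^5·2; δ1: rk 9, SNF 1^9
Ȟ^0 = (6 − 6) − 0 = 0, so Ȟ^0 ≅ 0
Ȟ^1 = (15 − 9) − 6 = 0 plus torsion [2], so Ȟ^1 ≅ Z/2
Ȟ^2 = (10 − 0) − 9 = 1, so Ȟ^2 ≅ Z

Ȟ^0(U;F) ≅ 0; Ȟ^1(U;F) ≅ Z/2; Ȟ^2(U;F) ≅ Z


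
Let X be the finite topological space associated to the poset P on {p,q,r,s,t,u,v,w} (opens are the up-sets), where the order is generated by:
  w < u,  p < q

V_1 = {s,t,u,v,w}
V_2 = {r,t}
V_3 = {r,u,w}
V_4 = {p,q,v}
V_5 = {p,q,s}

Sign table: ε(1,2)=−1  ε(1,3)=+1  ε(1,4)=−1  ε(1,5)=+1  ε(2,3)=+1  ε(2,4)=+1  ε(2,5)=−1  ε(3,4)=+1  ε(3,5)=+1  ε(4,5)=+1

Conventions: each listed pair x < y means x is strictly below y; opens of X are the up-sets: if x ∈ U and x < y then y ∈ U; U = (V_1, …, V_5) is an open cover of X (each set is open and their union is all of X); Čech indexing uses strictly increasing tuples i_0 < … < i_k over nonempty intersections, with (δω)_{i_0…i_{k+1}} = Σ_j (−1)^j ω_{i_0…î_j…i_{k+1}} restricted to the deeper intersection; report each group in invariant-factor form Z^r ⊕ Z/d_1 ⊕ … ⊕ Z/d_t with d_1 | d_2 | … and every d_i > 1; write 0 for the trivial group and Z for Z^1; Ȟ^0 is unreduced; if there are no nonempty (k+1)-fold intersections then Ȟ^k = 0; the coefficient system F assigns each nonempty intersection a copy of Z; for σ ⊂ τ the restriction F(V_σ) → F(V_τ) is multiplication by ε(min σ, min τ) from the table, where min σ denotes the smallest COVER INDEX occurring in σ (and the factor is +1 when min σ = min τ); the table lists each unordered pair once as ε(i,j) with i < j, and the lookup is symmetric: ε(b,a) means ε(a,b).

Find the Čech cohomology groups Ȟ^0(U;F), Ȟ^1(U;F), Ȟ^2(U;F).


Ȟ^0 ≅ 0, Ȟ^1 ≅ Z ⊕ Z/2, Ȟ^2 ≅ 0

nerve simplices:
  V12={t} V13={u,w} V14={v} V15={s} V23={r} V45={p,q}
C dims 5,6; δ0: rk 5, SNF 1^4·2
degree 0: 5−5−0 = 0 → Ȟ^0 ≅ 0
degree 1: 6−0−5 = 1 plus torsion [2] → Ȟ^1 ≅ Z ⊕ Z/2
degree 2: 0−0−0 = 0 → Ȟ^2 ≅ 0


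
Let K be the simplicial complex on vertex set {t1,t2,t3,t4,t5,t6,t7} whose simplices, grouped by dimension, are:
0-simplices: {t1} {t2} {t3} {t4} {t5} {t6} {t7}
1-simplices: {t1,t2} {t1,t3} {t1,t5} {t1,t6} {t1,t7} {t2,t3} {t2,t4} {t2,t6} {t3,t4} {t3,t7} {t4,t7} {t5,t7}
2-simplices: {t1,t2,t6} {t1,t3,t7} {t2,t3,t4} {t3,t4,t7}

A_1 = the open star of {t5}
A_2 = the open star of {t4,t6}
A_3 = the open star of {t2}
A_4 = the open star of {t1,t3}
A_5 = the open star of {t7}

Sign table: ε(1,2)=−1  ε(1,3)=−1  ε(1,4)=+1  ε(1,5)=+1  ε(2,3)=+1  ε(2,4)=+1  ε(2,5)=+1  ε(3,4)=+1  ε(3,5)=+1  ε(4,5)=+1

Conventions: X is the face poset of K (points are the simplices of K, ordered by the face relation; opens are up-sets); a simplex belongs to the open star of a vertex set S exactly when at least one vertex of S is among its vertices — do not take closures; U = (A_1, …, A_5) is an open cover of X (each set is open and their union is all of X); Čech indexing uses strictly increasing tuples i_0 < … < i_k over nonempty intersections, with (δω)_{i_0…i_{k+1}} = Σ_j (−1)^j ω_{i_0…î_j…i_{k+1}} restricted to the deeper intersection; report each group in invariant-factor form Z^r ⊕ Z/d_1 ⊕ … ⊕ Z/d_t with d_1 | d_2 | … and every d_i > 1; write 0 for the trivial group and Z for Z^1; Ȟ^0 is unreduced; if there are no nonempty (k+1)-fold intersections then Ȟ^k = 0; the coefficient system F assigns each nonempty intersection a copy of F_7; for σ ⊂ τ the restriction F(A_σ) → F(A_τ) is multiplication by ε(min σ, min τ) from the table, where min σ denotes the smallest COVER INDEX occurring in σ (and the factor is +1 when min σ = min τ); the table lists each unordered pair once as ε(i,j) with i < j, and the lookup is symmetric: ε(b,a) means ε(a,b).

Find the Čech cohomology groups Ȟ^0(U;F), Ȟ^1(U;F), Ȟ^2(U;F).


intersection data:
  A1={{t5},{t1,t5},{t5,t7}} A2={{t4},{t6},{t1,t6},{t2,t4},{t2,t6},{t3,t4},{t4,t7},{t1,t2,t6},{t2,t3,t4},{t3,t4,t7}} A3={{t2},{t1,t2},{t2,t3},{t2,t4},{t2,t6},{t1,t2,t6},{t2,t3,t4}} A4={{t1},{t3},{t1,t2},{t1,t3},{t1,t5},{t1,t6},{t1,t7},{t2,t3},{t3,t4},{t3,t7},{t1,t2,t6},{t1,t3,t7},{t2,t3,t4},{t3,t4,t7}} A5={{t7},{t1,t7},{t3,t7},{t4,t7},{t5,t7},{t1,t3,t7},{t3,t4,t7}}
  A14={{t1,t5}} A15={{t5,t7}} A23={{t2,t4},{t2,t6},{t1,t2,t6},{t2,t3,t4}} A24={{t1,t6},{t3,t4},{t1,t2,t6},{t2,t3,t4},{t3,t4,t7}} A25={{t4,t7},{t3,t4,t7}} A34={{t1,t2},{t2,t3},{t1,t2,t6},{t2,t3,t4}} A45={{t1,t7},{t3,t7},{t1,t3,t7},{t3,t4,t7}}
  A234={{t1,t2,t6},{t2,t3,t4}} A245={{t3,t4,t7}}
C dims 5,7,2; δ0: rk_F7 4; δ1: rk_F7 2
Ȟ^0 = (5 − 4) − 0 = 1, so Ȟ^0 ≅ Z/7
Ȟ^1 = (7 − 2) − 4 = 1, so Ȟ^1 ≅ Z/7
Ȟ^2 = (2 − 0) − 2 = 0, so Ȟ^2 ≅ 0

Ȟ^0(U;F) ≅ Z/7,  Ȟ^1(U;F) ≅ Z/7,  Ȟ^2(U;F) ≅ 0


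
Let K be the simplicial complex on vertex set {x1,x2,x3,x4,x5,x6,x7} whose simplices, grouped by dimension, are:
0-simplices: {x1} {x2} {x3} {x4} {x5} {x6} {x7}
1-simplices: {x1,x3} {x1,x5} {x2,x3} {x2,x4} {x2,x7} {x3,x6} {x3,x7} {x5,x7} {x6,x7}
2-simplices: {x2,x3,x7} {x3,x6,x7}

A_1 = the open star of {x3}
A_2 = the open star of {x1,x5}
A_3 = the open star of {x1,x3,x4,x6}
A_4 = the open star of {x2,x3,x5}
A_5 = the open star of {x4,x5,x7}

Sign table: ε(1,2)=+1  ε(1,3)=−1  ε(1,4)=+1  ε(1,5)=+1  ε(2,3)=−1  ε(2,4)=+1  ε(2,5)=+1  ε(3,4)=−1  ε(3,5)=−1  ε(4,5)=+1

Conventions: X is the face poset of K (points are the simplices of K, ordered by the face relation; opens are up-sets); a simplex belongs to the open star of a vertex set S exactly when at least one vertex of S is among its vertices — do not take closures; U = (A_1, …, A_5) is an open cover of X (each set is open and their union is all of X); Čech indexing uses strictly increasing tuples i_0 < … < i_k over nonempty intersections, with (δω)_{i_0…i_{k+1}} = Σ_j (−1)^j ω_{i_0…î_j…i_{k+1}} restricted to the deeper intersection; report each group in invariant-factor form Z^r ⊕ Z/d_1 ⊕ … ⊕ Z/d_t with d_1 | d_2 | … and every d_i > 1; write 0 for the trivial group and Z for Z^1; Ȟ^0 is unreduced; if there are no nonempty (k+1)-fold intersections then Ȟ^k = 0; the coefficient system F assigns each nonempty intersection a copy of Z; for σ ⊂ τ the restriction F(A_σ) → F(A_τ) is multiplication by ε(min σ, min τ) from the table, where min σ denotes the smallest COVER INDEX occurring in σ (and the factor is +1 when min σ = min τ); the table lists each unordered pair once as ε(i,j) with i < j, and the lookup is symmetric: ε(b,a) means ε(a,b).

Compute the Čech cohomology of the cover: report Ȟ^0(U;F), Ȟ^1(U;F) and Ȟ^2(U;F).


nerve simplices:
  A1={{x3},{x1,x3},{x2,x3},{x3,x6},{x3,x7},{x2,x3,x7},{x3,x6,x7}} A2={{x1},{x5},{x1,x3},{x1,x5},{x5,x7}} A3={{x1},{x3},{x4},{x6},{x1,x3},{x1,x5},{x2,x3},{x2,x4},{x3,x6},{x3,x7},{x6,x7},{x2,x3,x7},{x3,x6,x7}} A4={{x2},{x3},{x5},{x1,x3},{x1,x5},{x2,x3},{x2,x4},{x2,x7},{x3,x6},{x3,x7},{x5,x7},{x2,x3,x7},{x3,x6,x7}} A5={{x4},{x5},{x7},{x1,x5},{x2,x4},{x2,x7},{x3,x7},{x5,x7},{x6,x7},{x2,x3,x7},{x3,x6,x7}}
  A12={{x1,x3}} A13={{x3},{x1,x3},{x2,x3},{x3,x6},{x3,x7},{x2,x3,x7},{x3,x6,x7}} A14={{x3},{x1,x3},{x2,x3},{x3,x6},{x3,x7},{x2,x3,x7},{x3,x6,x7}} A15={{x3,x7},{x2,x3,x7},{x3,x6,x7}} A23={{x1},{x1,x3},{x1,x5}} A24={{x5},{x1,x3},{x1,x5},{x5,x7}} A25={{x5},{x1,x5},{x5,x7}} A34={{x3},{x1,x3},{x1,x5},{x2,x3},{x2,x4},{x3,x6},{x3,x7},{x2,x3,x7},{x3,x6,x7}} A35={{x4},{x1,x5},{x2,x4},{x3,x7},{x6,x7},{x2,x3,x7},{x3,x6,x7}} A45={{x5},{x1,x5},{x2,x4},{x2,x7},{x3,x7},{x5,x7},{x2,x3,x7},{x3,x6,x7}}
  A123={{x1,x3}} A124={{x1,x3}} A134={{x3},{x1,x3},{x2,x3},{x3,x6},{x3,x7},{x2,x3,x7},{x3,x6,x7}} A135={{x3,x7},{x2,x3,x7},{x3,x6,x7}} A145={{x3,x7},{x2,x3,x7},{x3,x6,x7}} A234={{x1,x3},{x1,x5}} A235={{x1,x5}} A245={{x5},{x1,x5},{x5,x7}} A345={{x1,x5},{x2,x4},{x3,x7},{x2,x3,x7},{x3,x6,x7}}
  A1234={{x1,x3}} A1345={{x3,x7},{x2,x3,x7},{x3,x6,x7}} A2345={{x1,x5}}
C dims 5,10,9,3; δ0: rk 4, SNF 1^4; δ1: rk 6, SNF 1^6; δ2: rk 3, SNF 1^3
degree 0: 5−4−0 = 1 → Ȟ^0 ≅ Z
degree 1: 10−6−4 = 0 → Ȟ^1 ≅ 0
degree 2: 9−3−6 = 0 → Ȟ^2 ≅ 0

Ȟ^0 ≅ Z, Ȟ^1 ≅ 0, Ȟ^2 ≅ 0


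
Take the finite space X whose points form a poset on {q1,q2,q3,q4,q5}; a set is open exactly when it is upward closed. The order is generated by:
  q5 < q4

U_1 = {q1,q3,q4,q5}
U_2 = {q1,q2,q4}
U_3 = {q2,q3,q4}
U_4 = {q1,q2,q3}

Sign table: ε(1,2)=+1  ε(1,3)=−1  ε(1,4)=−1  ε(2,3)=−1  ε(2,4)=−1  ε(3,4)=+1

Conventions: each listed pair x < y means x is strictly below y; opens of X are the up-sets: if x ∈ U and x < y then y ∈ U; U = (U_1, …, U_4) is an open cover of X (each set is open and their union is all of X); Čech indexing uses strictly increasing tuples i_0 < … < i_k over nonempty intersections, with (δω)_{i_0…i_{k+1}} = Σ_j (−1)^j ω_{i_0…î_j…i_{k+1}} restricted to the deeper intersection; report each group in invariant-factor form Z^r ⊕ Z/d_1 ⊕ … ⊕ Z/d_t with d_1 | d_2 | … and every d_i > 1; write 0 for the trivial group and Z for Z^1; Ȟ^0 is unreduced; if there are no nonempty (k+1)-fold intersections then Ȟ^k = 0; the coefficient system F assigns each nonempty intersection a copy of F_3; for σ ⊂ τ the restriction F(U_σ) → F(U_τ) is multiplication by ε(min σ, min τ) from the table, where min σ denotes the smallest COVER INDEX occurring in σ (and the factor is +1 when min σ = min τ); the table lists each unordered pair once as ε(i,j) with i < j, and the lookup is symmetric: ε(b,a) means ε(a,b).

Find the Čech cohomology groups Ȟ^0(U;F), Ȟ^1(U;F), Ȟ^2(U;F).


Ȟ^0 ≅ Z/3, Ȟ^1 ≅ 0, Ȟ^2 ≅ Z/3

intersection data:
  U12={q1,q4} U13={q3,q4} U14={q1,q3} U23={q2,q4} U24={q1,q2} U34={q2,q3}
  U123={q4} U124={q1} U134={q3} U234={q2}
C dims 4,6,4; δ0: rk_F3 3; δ1: rk_F3 3
Ȟ^0 = (4 − 3) − 0 = 1, so Ȟ^0 ≅ Z/3
Ȟ^1 = (6 − 3) − 3 = 0, so Ȟ^1 ≅ 0
Ȟ^2 = (4 − 0) − 3 = 1, so Ȟ^2 ≅ Z/3


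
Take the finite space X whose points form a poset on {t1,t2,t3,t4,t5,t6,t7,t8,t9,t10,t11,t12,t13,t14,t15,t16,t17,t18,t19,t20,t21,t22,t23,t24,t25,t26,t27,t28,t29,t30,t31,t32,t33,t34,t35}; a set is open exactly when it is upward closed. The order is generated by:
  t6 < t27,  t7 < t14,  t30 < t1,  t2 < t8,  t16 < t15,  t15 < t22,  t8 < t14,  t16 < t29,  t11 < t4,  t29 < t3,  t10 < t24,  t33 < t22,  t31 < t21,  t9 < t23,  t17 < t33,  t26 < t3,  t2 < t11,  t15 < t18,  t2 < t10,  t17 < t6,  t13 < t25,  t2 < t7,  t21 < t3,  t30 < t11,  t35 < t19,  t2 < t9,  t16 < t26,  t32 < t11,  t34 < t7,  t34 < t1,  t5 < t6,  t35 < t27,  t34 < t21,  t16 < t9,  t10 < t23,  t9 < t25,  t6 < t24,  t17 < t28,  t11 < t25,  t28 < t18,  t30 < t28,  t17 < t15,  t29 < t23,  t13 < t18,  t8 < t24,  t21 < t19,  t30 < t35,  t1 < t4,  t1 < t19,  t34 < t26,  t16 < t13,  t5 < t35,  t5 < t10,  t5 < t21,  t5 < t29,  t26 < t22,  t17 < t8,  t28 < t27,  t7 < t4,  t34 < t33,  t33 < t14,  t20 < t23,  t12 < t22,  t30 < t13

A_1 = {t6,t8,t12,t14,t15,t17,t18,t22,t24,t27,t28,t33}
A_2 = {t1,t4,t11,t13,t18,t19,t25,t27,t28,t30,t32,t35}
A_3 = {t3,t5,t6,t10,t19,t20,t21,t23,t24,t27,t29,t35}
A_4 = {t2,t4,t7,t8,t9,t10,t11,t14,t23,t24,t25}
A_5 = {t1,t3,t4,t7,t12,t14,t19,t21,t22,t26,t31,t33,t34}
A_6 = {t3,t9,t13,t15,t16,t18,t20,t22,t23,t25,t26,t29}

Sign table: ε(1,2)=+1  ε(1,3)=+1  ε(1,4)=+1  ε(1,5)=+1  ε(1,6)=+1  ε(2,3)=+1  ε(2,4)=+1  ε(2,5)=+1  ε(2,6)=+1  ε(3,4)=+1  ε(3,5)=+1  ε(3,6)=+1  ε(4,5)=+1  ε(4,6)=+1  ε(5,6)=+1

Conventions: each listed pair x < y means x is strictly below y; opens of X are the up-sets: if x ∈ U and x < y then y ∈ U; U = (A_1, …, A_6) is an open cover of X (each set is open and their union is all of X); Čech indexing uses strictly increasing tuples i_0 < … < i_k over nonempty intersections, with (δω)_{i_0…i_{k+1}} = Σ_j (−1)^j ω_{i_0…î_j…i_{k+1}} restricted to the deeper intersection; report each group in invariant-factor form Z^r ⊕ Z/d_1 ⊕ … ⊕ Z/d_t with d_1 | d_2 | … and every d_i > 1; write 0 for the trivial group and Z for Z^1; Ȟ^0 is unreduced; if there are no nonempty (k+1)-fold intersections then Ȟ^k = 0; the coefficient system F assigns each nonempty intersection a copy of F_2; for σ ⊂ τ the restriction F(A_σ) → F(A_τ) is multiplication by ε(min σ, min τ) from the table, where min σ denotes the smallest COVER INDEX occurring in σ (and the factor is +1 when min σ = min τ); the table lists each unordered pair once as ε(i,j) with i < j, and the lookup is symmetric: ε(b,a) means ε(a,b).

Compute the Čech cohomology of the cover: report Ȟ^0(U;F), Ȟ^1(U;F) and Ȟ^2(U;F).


nerve simplices:
  A12={t18,t27,t28} A13={t6,t24,t27} A14={t8,t14,t24} A15={t12,t14,t22,t33} A16={t15,t18,t22} A23={t19,t27,t35} A24={t4,t11,t25} A25={t1,t4,t19} A26={t13,t18,t25} A34={t10,t23,t24} A35={t3,t19,t21} A36={t3,t20,t23,t29} A45={t4,t7,t14} A46={t9,t23,t25} A56={t3,t22,t26}
  A123={t27} A126={t18} A134={t24} A145={t14} A156={t22} A235={t19} A245={t4} A246={t25} A346={t23} A356={t3}
C dims 6,15,10; δ0: rk_F2 5; δ1: rk_F2 9
degree 0: 6−5−0 = 1 → Ȟ^0 ≅ Z/2
degree 1: 15−9−5 = 1 → Ȟ^1 ≅ Z/2
degree 2: 10−0−9 = 1 → Ȟ^2 ≅ Z/2

Ȟ^0 = Z/2, Ȟ^1 = Z/2, Ȟ^2 = Z/2


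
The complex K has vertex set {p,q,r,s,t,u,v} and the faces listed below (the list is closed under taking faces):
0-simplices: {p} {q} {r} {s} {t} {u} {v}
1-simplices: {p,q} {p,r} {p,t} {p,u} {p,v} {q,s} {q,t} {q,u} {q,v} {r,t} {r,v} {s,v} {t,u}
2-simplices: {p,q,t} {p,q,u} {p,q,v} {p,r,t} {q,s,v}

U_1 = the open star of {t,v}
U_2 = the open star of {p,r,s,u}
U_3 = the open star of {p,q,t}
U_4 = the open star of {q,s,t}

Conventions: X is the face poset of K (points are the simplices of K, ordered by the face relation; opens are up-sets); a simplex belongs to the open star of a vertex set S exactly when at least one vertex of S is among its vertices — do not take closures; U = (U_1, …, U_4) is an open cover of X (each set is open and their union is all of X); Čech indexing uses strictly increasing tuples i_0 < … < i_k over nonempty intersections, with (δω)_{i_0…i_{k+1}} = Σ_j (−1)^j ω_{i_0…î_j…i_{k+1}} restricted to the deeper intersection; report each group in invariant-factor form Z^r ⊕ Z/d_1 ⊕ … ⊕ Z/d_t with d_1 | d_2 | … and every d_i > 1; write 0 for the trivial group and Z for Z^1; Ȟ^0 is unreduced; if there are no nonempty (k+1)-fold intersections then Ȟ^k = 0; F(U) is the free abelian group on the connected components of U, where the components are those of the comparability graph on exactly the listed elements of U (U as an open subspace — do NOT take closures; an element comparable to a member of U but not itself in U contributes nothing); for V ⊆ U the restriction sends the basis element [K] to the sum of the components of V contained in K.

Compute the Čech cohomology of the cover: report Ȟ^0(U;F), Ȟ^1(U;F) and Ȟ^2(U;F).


cover nerve:
  U1={{t},{v},{p,t},{p,v},{q,t},{q,v},{r,t},{r,v},{s,v},{t,u},{p,q,t},{p,q,v},{p,r,t},{q,s,v}} U2={{p},{r},{s},{u},{p,q},{p,r},{p,t},{p,u},{p,v},{q,s},{q,u},{r,t},{r,v},{s,v},{t,u},{p,q,t},{p,q,u},{p,q,v},{p,r,t},{q,s,v}} U3={{p},{q},{t},{p,q},{p,r},{p,t},{p,u},{p,v},{q,s},{q,t},{q,u},{q,v},{r,t},{t,u},{p,q,t},{p,q,u},{p,q,v},{p,r,t},{q,s,v}} U4={{q},{s},{t},{p,q},{p,t},{q,s},{q,t},{q,u},{q,v},{r,t},{s,v},{t,u},{p,q,t},{p,q,u},{p,q,v},{p,r,t},{q,s,v}}
  U12={{p,t},{p,v},{r,t},{r,v},{s,v},{t,u},{p,q,t},{p,q,v},{p,r,t},{q,s,v}} U13={{t},{p,t},{p,v},{q,t},{q,v},{r,t},{t,u},{p,q,t},{p,q,v},{p,r,t},{q,s,v}} U14={{t},{p,t},{q,t},{q,v},{r,t},{s,v},{t,u},{p,q,t},{p,q,v},{p,r,t},{q,s,v}} U23={{p},{p,q},{p,r},{p,t},{p,u},{p,v},{q,s},{q,u},{r,t},{t,u},{p,q,t},{p,q,u},{p,q,v},{p,r,t},{q,s,v}} U24={{s},{p,q},{p,t},{q,s},{q,u},{r,t},{s,v},{t,u},{p,q,t},{p,q,u},{p,q,v},{p,r,t},{q,s,v}} U34={{q},{t},{p,q},{p,t},{q,s},{q,t},{q,u},{q,v},{r,t},{t,u},{p,q,t},{p,q,u},{p,q,v},{p,r,t},{q,s,v}}
  U123={{p,t},{p,v},{r,t},{t,u},{p,q,t},{p,q,v},{p,r,t},{q,s,v}} U124={{p,t},{r,t},{s,v},{t,u},{p,q,t},{p,q,v},{p,r,t},{q,s,v}} U134={{t},{p,t},{q,t},{q,v},{r,t},{t,u},{p,q,t},{p,q,v},{p,r,t},{q,s,v}} U234={{p,q},{p,t},{q,s},{q,u},{r,t},{t,u},{p,q,t},{p,q,u},{p,q,v},{p,r,t},{q,s,v}}
  U1234={{p,t},{r,t},{t,u},{p,q,t},{p,q,v},{p,r,t},{q,s,v}}
components per intersection:
  U1: {{t},{p,t},{q,t},{r,t},{t,u},{p,q,t},{p,r,t}} {{v},{p,v},{q,v},{r,v},{s,v},{p,q,v},{q,s,v}}
  U2: {{p},{r},{u},{p,q},{p,r},{p,t},{p,u},{p,v},{q,u},{r,t},{r,v},{t,u},{p,q,t},{p,q,u},{p,q,v},{p,r,t}} {{s},{q,s},{s,v},{q,s,v}}
  U3: {{p},{q},{t},{p,q},{p,r},{p,t},{p,u},{p,v},{q,s},{q,t},{q,u},{q,v},{r,t},{t,u},{p,q,t},{p,q,u},{p,q,v},{p,r,t},{q,s,v}}
  U4: {{q},{s},{t},{p,q},{p,t},{q,s},{q,t},{q,u},{q,v},{r,t},{s,v},{t,u},{p,q,t},{p,q,u},{p,q,v},{p,r,t},{q,s,v}}
  U12: {{p,t},{r,t},{p,q,t},{p,r,t}} {{p,v},{p,q,v}} {{r,v}} {{s,v},{q,s,v}} {{t,u}}
  U13: {{t},{p,t},{q,t},{r,t},{t,u},{p,q,t},{p,r,t}} {{p,v},{q,v},{p,q,v},{q,s,v}}
  U14: {{t},{p,t},{q,t},{r,t},{t,u},{p,q,t},{p,r,t}} {{q,v},{s,v},{p,q,v},{q,s,v}}
  U23: {{p},{p,q},{p,r},{p,t},{p,u},{p,v},{q,u},{r,t},{p,q,t},{p,q,u},{p,q,v},{p,r,t}} {{q,s},{q,s,v}} {{t,u}}
  U24: {{s},{q,s},{s,v},{q,s,v}} {{p,q},{p,t},{q,u},{r,t},{p,q,t},{p,q,u},{p,q,v},{p,r,t}} {{t,u}}
  U34: {{q},{t},{p,q},{p,t},{q,s},{q,t},{q,u},{q,v},{r,t},{t,u},{p,q,t},{p,q,u},{p,q,v},{p,r,t},{q,s,v}}
  U123: {{p,t},{r,t},{p,q,t},{p,r,t}} {{p,v},{p,q,v}} {{t,u}} {{q,s,v}}
  U124: {{p,t},{r,t},{p,q,t},{p,r,t}} {{s,v},{q,s,v}} {{t,u}} {{p,q,v}}
  U134: {{t},{p,t},{q,t},{r,t},{t,u},{p,q,t},{p,r,t}} {{q,v},{p,q,v},{q,s,v}}
  U234: {{p,q},{p,t},{q,u},{r,t},{p,q,t},{p,q,u},{p,q,v},{p,r,t}} {{q,s},{q,s,v}} {{t,u}}
  U1234: {{p,t},{r,t},{p,q,t},{p,r,t}} {{t,u}} {{p,q,v}} {{q,s,v}}
C dims 6,16,13,4; δ0: rk 5, SNF 1^5; δ1: rk 9, SNF 1^9; δ2: rk 4, SNF 1^4
Ȟ^0: (6−5)−0=1 ⇒ Z
Ȟ^1: (16−9)−5=2 ⇒ Z^2
Ȟ^2: (13−4)−9=0 ⇒ 0

Ȟ^0(U;F) ≅ Z, Ȟ^1(U;F) ≅ Z^2, Ȟ^2(U;F) ≅ 0


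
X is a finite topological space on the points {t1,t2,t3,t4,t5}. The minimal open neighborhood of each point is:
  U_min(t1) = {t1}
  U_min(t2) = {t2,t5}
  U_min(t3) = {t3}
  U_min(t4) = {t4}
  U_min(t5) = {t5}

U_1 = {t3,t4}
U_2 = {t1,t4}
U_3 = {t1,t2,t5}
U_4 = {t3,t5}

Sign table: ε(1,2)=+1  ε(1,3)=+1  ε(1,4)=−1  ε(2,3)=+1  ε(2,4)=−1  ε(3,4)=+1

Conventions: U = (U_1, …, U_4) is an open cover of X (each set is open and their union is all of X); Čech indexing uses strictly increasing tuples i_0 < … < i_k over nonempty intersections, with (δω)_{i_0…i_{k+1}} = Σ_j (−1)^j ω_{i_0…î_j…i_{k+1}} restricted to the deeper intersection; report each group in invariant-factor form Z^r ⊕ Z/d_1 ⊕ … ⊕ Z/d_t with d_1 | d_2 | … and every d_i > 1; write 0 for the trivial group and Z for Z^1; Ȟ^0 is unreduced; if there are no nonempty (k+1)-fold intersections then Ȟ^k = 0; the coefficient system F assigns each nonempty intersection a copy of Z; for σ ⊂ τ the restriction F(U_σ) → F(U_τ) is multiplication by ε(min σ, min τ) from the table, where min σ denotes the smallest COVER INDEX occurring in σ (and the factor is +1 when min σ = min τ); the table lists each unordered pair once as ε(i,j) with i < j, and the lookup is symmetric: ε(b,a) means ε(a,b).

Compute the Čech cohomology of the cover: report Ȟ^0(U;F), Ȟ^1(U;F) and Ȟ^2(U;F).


intersection data:
  U12={t4} U14={t3} U23={t1} U34={t5}
C dims 4,4; δ0: rk 4, SNF 1^3·2
Ȟ^0 = (4 − 4) − 0 = 0, so Ȟ^0 ≅ 0
Ȟ^1 = (4 − 0) − 4 = 0 plus torsion [2], so Ȟ^1 ≅ Z/2
Ȟ^2 = (0 − 0) − 0 = 0, so Ȟ^2 ≅ 0

Ȟ^0 = 0,  Ȟ^1 = Z/2,  Ȟ^2 = 0
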